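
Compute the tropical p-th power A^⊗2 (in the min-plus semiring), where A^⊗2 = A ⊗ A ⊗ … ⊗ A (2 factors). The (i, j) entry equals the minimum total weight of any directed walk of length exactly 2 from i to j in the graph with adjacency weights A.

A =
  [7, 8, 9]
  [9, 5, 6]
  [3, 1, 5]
A^⊗2 =
  [12, 10, 14]
  [9, 7, 11]
  [8, 6, 7]

Each entry (A^⊗2)_ij equals the minimum over all length-2 walks i = v_0 → v_1 → … → v_2 = j of Σ_t A[v_t][v_{t+1}]. For example, for (i, j) = (0, 2) we minimise over 3 possible intermediate vertex sequences; the minimum is 14, attained along the walk 0 → 1 → 2.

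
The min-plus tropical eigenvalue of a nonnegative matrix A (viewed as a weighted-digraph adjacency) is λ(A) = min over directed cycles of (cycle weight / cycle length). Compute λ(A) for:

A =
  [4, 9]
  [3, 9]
λ(A) = 4

Enumerate directed cycles and compute their means (weight / length). Sample:
  cycle 0 → 0: weight = 4, length = 1, mean = 4/1 ≈ 4.000
  cycle 1 → 1: weight = 9, length = 1, mean = 9/1 ≈ 9.000
  cycle 0 → 1 → 0: weight = 12, length = 2, mean = 12/2 ≈ 6.000
  cycle 1 → 0 → 1: weight = 12, length = 2, mean = 12/2 ≈ 6.000
Minimum mean = 4.000, attained e.g. along the cycle 0 → 0 with weight 4 and length 1. So λ(A) = 4/1 = 4.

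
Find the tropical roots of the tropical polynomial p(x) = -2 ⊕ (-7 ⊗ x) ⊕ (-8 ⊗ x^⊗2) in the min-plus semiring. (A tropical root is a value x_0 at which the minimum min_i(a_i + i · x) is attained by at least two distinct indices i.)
Roots: {1, 5}

Each tropical root is a break point of the lower envelope of the lines y = a_i + i · x (there are 3 lines, with slopes 0, 1, ..., 2). Only the lines that attain the minimum somewhere contribute to roots; other lines are dominated. Here the surviving (envelope) indices are i = 2, i = 1, i = 0.
Intersections between consecutive envelope lines give the roots: for adjacent envelope indices i < j the intersection is x = (a_i − a_j) / (j − i). Reading off the sorted break points: {1, 5}.
Verification: at each break x_0, at least two indices attain the minimum of min_i(a_i + i · x_0).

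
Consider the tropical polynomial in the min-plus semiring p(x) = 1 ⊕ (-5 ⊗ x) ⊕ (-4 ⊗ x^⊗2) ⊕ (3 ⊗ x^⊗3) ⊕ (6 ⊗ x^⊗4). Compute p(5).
p(5) = 0

A tropical monomial a ⊗ x^⊗i evaluates to a + i · x. Evaluating each term at x = 5:
  Term 0 contributes 1 + 0 · 5 = 1
  Term 1 contributes -5 + 1 · 5 = 0
  Term 2 contributes -4 + 2 · 5 = 6
  Term 3 contributes 3 + 3 · 5 = 18
  Term 4 contributes 6 + 4 · 5 = 26
p(5) = ⊕ of these = min[1, 0, 6, 18, 26] = 0.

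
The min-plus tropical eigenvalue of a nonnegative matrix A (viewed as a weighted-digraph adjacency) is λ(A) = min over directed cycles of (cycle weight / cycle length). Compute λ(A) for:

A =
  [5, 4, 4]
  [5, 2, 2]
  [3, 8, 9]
λ(A) = 2

Enumerate directed cycles and compute their means (weight / length). Sample:
  cycle 0 → 0: weight = 5, length = 1, mean = 5/1 ≈ 5.000
  cycle 1 → 1: weight = 2, length = 1, mean = 2/1 ≈ 2.000
  cycle 2 → 2: weight = 9, length = 1, mean = 9/1 ≈ 9.000
  cycle 0 → 1 → 0: weight = 9, length = 2, mean = 9/2 ≈ 4.500
  cycle 0 → 2 → 0: weight = 7, length = 2, mean = 7/2 ≈ 3.500
  cycle 1 → 0 → 1: weight = 9, length = 2, mean = 9/2 ≈ 4.500
Minimum mean = 2.000, attained e.g. along the cycle 1 → 1 with weight 2 and length 1. So λ(A) = 2/1 = 2.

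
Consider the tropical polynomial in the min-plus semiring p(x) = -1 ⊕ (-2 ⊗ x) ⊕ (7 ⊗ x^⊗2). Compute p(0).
p(0) = -2

A tropical monomial a ⊗ x^⊗i evaluates to a + i · x. Evaluating each term at x = 0:
  Term 0 contributes -1 + 0 · 0 = -1
  Term 1 contributes -2 + 1 · 0 = -2
  Term 2 contributes 7 + 2 · 0 = 7
p(0) = ⊕ of these = min[-1, -2, 7] = -2.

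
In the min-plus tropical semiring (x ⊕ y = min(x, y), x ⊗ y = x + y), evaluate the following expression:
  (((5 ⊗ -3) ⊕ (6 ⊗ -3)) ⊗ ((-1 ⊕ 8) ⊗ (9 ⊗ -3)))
(((5 ⊗ -3) ⊕ (6 ⊗ -3)) ⊗ ((-1 ⊕ 8) ⊗ (9 ⊗ -3))) = 7

Expand innermost to outermost. Recall ⊕ takes the minimum of its arguments and ⊗ takes their sum. Working out the expression (((5 ⊗ -3) ⊕ (6 ⊗ -3)) ⊗ ((-1 ⊕ 8) ⊗ (9 ⊗ -3))) gives 7.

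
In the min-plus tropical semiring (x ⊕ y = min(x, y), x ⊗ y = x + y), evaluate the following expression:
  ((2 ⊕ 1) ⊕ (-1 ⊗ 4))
((2 ⊕ 1) ⊕ (-1 ⊗ 4)) = 1

Expand innermost to outermost. Recall ⊕ takes the minimum of its arguments and ⊗ takes their sum. Working out the expression ((2 ⊕ 1) ⊕ (-1 ⊗ 4)) gives 1.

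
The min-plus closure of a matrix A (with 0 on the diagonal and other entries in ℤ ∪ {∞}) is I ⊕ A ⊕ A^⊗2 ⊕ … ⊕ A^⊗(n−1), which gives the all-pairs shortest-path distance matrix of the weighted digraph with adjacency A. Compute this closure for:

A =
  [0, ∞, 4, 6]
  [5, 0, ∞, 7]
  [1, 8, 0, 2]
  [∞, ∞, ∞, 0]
Closure =
  [0, 12, 4, 6]
  [5, 0, 9, 7]
  [1, 8, 0, 2]
  [∞, ∞, ∞, 0]

This is the Floyd-Warshall all-pairs shortest-path computation. For each intermediate vertex k = 0, 1, …, 3, update dist[i][j] ← min(dist[i][j], dist[i][k] + dist[k][j]). The final matrix gives, for each (i, j), the minimum total weight of any directed path from i to j (possibly empty when i = j).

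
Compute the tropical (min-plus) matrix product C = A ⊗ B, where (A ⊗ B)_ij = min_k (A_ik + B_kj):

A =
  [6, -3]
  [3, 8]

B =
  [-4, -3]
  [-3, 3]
A ⊗ B =
  [-6, 0]
  [-1, 0]

Apply the min-plus product entry-by-entry:
  C[0][0] = min over k of (A[0][0] + B[0][0] = 6 + -4 = 2, A[0][1] + B[1][0] = -3 + -3 = -6) = -6 (attained at k = 1)
  C[0][1] = min over k of (A[0][0] + B[0][1] = 6 + -3 = 3, A[0][1] + B[1][1] = -3 + 3 = 0) = 0 (attained at k = 1)
  C[1][0] = min over k of (A[1][0] + B[0][0] = 3 + -4 = -1, A[1][1] + B[1][0] = 8 + -3 = 5) = -1 (attained at k = 0)
  C[1][1] = min over k of (A[1][0] + B[0][1] = 3 + -3 = 0, A[1][1] + B[1][1] = 8 + 3 = 11) = 0 (attained at k = 0)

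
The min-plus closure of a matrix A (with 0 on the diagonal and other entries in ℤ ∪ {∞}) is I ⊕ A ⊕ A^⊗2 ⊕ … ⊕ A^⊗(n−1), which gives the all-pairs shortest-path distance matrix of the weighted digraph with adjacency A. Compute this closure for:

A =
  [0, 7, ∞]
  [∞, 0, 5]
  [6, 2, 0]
Closure =
  [0, 7, 12]
  [11, 0, 5]
  [6, 2, 0]

This is the Floyd-Warshall all-pairs shortest-path computation. For each intermediate vertex k = 0, 1, …, 2, update dist[i][j] ← min(dist[i][j], dist[i][k] + dist[k][j]). The final matrix gives, for each (i, j), the minimum total weight of any directed path from i to j (possibly empty when i = j).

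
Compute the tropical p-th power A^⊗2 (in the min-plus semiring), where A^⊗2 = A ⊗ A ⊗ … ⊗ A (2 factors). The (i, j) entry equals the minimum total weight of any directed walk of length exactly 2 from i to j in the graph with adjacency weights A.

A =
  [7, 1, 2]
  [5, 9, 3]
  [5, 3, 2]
A^⊗2 =
  [6, 5, 4]
  [8, 6, 5]
  [7, 5, 4]

Each entry (A^⊗2)_ij equals the minimum over all length-2 walks i = v_0 → v_1 → … → v_2 = j of Σ_t A[v_t][v_{t+1}]. For example, for (i, j) = (0, 2) we minimise over 3 possible intermediate vertex sequences; the minimum is 4, attained along the walk 0 → 1 → 2.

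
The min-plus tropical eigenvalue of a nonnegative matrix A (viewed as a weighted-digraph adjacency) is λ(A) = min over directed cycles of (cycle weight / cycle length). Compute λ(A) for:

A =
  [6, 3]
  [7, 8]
λ(A) = 5

Enumerate directed cycles and compute their means (weight / length). Sample:
  cycle 0 → 0: weight = 6, length = 1, mean = 6/1 ≈ 6.000
  cycle 1 → 1: weight = 8, length = 1, mean = 8/1 ≈ 8.000
  cycle 0 → 1 → 0: weight = 10, length = 2, mean = 10/2 ≈ 5.000
  cycle 1 → 0 → 1: weight = 10, length = 2, mean = 10/2 ≈ 5.000
Minimum mean = 5.000, attained e.g. along the cycle 0 → 1 → 0 with weight 10 and length 2. So λ(A) = 10/2 = 5.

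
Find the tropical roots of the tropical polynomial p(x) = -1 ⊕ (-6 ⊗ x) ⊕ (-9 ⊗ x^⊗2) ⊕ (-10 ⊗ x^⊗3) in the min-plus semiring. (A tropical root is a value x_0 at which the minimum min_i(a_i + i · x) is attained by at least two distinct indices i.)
Roots: {1, 3, 5}

Each tropical root is a break point of the lower envelope of the lines y = a_i + i · x (there are 4 lines, with slopes 0, 1, ..., 3). Only the lines that attain the minimum somewhere contribute to roots; other lines are dominated. Here the surviving (envelope) indices are i = 3, i = 2, i = 1, i = 0.
Intersections between consecutive envelope lines give the roots: for adjacent envelope indices i < j the intersection is x = (a_i − a_j) / (j − i). Reading off the sorted break points: {1, 3, 5}.
Verification: at each break x_0, at least two indices attain the minimum of min_i(a_i + i · x_0).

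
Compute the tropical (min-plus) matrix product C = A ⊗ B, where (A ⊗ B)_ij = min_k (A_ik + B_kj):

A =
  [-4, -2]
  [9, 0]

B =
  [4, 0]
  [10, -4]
A ⊗ B =
  [0, -6]
  [10, -4]

Apply the min-plus product entry-by-entry:
  C[0][0] = min over k of (A[0][0] + B[0][0] = -4 + 4 = 0, A[0][1] + B[1][0] = -2 + 10 = 8) = 0 (attained at k = 0)
  C[0][1] = min over k of (A[0][0] + B[0][1] = -4 + 0 = -4, A[0][1] + B[1][1] = -2 + -4 = -6) = -6 (attained at k = 1)
  C[1][0] = min over k of (A[1][0] + B[0][0] = 9 + 4 = 13, A[1][1] + B[1][0] = 0 + 10 = 10) = 10 (attained at k = 1)
  C[1][1] = min over k of (A[1][0] + B[0][1] = 9 + 0 = 9, A[1][1] + B[1][1] = 0 + -4 = -4) = -4 (attained at k = 1)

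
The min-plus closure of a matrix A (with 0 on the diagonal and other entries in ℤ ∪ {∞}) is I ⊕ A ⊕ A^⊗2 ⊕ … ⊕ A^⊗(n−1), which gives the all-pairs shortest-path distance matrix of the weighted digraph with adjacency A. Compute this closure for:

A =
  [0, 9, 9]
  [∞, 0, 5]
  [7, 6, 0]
Closure =
  [0, 9, 9]
  [12, 0, 5]
  [7, 6, 0]

This is the Floyd-Warshall all-pairs shortest-path computation. For each intermediate vertex k = 0, 1, …, 2, update dist[i][j] ← min(dist[i][j], dist[i][k] + dist[k][j]). The final matrix gives, for each (i, j), the minimum total weight of any directed path from i to j (possibly empty when i = j).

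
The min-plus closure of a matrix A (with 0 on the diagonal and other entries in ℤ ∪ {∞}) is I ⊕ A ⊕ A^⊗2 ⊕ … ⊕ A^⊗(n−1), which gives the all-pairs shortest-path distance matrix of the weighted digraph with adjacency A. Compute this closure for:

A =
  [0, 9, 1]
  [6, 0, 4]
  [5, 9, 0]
Closure =
  [0, 9, 1]
  [6, 0, 4]
  [5, 9, 0]

This is the Floyd-Warshall all-pairs shortest-path computation. For each intermediate vertex k = 0, 1, …, 2, update dist[i][j] ← min(dist[i][j], dist[i][k] + dist[k][j]). The final matrix gives, for each (i, j), the minimum total weight of any directed path from i to j (possibly empty when i = j).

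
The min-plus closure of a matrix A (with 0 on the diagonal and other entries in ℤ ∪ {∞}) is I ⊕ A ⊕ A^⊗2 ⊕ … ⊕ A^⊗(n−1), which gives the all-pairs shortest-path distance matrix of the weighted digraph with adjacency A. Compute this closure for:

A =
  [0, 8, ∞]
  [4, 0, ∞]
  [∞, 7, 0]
Closure =
  [0, 8, ∞]
  [4, 0, ∞]
  [11, 7, 0]

This is the Floyd-Warshall all-pairs shortest-path computation. For each intermediate vertex k = 0, 1, …, 2, update dist[i][j] ← min(dist[i][j], dist[i][k] + dist[k][j]). The final matrix gives, for each (i, j), the minimum total weight of any directed path from i to j (possibly empty when i = j).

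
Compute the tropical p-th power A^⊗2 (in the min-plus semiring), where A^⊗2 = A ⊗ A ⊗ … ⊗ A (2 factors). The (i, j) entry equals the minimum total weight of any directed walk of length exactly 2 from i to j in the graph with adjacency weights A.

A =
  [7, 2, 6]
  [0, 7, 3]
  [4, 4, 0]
A^⊗2 =
  [2, 9, 5]
  [7, 2, 3]
  [4, 4, 0]

Each entry (A^⊗2)_ij equals the minimum over all length-2 walks i = v_0 → v_1 → … → v_2 = j of Σ_t A[v_t][v_{t+1}]. For example, for (i, j) = (0, 2) we minimise over 3 possible intermediate vertex sequences; the minimum is 5, attained along the walk 0 → 1 → 2.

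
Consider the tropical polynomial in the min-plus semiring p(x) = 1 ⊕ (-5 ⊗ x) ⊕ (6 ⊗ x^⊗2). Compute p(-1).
p(-1) = -6

A tropical monomial a ⊗ x^⊗i evaluates to a + i · x. Evaluating each term at x = -1:
  Term 0 contributes 1 + 0 · -1 = 1
  Term 1 contributes -5 + 1 · -1 = -6
  Term 2 contributes 6 + 2 · -1 = 4
p(-1) = ⊕ of these = min[1, -6, 4] = -6.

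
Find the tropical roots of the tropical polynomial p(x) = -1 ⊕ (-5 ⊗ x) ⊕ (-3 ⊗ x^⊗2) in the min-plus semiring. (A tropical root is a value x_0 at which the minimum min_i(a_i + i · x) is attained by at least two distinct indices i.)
Roots: {-2, 4}

Each tropical root is a break point of the lower envelope of the lines y = a_i + i · x (there are 3 lines, with slopes 0, 1, ..., 2). Only the lines that attain the minimum somewhere contribute to roots; other lines are dominated. Here the surviving (envelope) indices are i = 2, i = 1, i = 0.
Intersections between consecutive envelope lines give the roots: for adjacent envelope indices i < j the intersection is x = (a_i − a_j) / (j − i). Reading off the sorted break points: {-2, 4}.
Verification: at each break x_0, at least two indices attain the minimum of min_i(a_i + i · x_0).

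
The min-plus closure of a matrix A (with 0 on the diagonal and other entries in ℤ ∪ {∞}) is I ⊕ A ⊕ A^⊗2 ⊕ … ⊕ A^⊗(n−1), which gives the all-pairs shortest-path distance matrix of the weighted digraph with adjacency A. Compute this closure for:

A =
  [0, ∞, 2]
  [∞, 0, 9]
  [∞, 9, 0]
Closure =
  [0, 11, 2]
  [∞, 0, 9]
  [∞, 9, 0]

This is the Floyd-Warshall all-pairs shortest-path computation. For each intermediate vertex k = 0, 1, …, 2, update dist[i][j] ← min(dist[i][j], dist[i][k] + dist[k][j]). The final matrix gives, for each (i, j), the minimum total weight of any directed path from i to j (possibly empty when i = j).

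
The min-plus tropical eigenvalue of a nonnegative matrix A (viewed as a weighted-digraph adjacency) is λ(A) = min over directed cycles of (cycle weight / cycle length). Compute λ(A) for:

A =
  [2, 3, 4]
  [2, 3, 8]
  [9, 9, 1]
λ(A) = 1

Enumerate directed cycles and compute their means (weight / length). Sample:
  cycle 0 → 0: weight = 2, length = 1, mean = 2/1 ≈ 2.000
  cycle 1 → 1: weight = 3, length = 1, mean = 3/1 ≈ 3.000
  cycle 2 → 2: weight = 1, length = 1, mean = 1/1 ≈ 1.000
  cycle 0 → 1 → 0: weight = 5, length = 2, mean = 5/2 ≈ 2.500
  cycle 0 → 2 → 0: weight = 13, length = 2, mean = 13/2 ≈ 6.500
  cycle 1 → 0 → 1: weight = 5, length = 2, mean = 5/2 ≈ 2.500
Minimum mean = 1.000, attained e.g. along the cycle 2 → 2 with weight 1 and length 1. So λ(A) = 1/1 = 1.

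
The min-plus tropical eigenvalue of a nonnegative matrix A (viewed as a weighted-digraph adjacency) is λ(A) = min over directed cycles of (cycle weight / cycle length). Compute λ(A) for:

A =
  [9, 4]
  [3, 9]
λ(A) = 7/2

Enumerate directed cycles and compute their means (weight / length). Sample:
  cycle 0 → 0: weight = 9, length = 1, mean = 9/1 ≈ 9.000
  cycle 1 → 1: weight = 9, length = 1, mean = 9/1 ≈ 9.000
  cycle 0 → 1 → 0: weight = 7, length = 2, mean = 7/2 ≈ 3.500
  cycle 1 → 0 → 1: weight = 7, length = 2, mean = 7/2 ≈ 3.500
Minimum mean = 3.500, attained e.g. along the cycle 0 → 1 → 0 with weight 7 and length 2. So λ(A) = 7/2 = 7/2.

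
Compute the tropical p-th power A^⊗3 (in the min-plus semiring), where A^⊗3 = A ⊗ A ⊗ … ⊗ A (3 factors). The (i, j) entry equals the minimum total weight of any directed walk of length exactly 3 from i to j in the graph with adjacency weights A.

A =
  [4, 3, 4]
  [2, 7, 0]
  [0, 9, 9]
A^⊗3 =
  [3, 7, 7]
  [4, 3, 4]
  [4, 7, 3]

Each entry (A^⊗3)_ij equals the minimum over all length-3 walks i = v_0 → v_1 → … → v_3 = j of Σ_t A[v_t][v_{t+1}]. For example, for (i, j) = (0, 2) we minimise over 9 possible intermediate vertex sequences; the minimum is 7, attained along the walk 0 → 0 → 1 → 2.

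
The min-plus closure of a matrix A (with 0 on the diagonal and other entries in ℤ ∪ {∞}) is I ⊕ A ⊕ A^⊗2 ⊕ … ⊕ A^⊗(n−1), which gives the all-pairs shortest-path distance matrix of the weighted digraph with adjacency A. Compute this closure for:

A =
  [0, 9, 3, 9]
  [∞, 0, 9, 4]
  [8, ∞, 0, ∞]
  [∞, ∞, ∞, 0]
Closure =
  [0, 9, 3, 9]
  [17, 0, 9, 4]
  [8, 17, 0, 17]
  [∞, ∞, ∞, 0]

This is the Floyd-Warshall all-pairs shortest-path computation. For each intermediate vertex k = 0, 1, …, 3, update dist[i][j] ← min(dist[i][j], dist[i][k] + dist[k][j]). The final matrix gives, for each (i, j), the minimum total weight of any directed path from i to j (possibly empty when i = j).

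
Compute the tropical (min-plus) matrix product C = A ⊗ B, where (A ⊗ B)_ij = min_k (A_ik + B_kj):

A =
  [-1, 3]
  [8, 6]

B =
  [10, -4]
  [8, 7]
A ⊗ B =
  [9, -5]
  [14, 4]

Apply the min-plus product entry-by-entry:
  C[0][0] = min over k of (A[0][0] + B[0][0] = -1 + 10 = 9, A[0][1] + B[1][0] = 3 + 8 = 11) = 9 (attained at k = 0)
  C[0][1] = min over k of (A[0][0] + B[0][1] = -1 + -4 = -5, A[0][1] + B[1][1] = 3 + 7 = 10) = -5 (attained at k = 0)
  C[1][0] = min over k of (A[1][0] + B[0][0] = 8 + 10 = 18, A[1][1] + B[1][0] = 6 + 8 = 14) = 14 (attained at k = 1)
  C[1][1] = min over k of (A[1][0] + B[0][1] = 8 + -4 = 4, A[1][1] + B[1][1] = 6 + 7 = 13) = 4 (attained at k = 0)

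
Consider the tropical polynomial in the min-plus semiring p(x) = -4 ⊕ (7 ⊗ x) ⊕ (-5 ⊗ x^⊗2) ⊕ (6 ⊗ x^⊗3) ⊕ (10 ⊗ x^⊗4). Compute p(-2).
p(-2) = -9

A tropical monomial a ⊗ x^⊗i evaluates to a + i · x. Evaluating each term at x = -2:
  Term 0 contributes -4 + 0 · -2 = -4
  Term 1 contributes 7 + 1 · -2 = 5
  Term 2 contributes -5 + 2 · -2 = -9
  Term 3 contributes 6 + 3 · -2 = 0
  Term 4 contributes 10 + 4 · -2 = 2
p(-2) = ⊕ of these = min[-4, 5, -9, 0, 2] = -9.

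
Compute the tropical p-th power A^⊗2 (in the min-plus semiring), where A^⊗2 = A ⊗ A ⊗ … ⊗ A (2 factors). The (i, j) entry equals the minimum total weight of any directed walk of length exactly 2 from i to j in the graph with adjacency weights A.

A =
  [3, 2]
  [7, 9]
A^⊗2 =
  [6, 5]
  [10, 9]

Each entry (A^⊗2)_ij equals the minimum over all length-2 walks i = v_0 → v_1 → … → v_2 = j of Σ_t A[v_t][v_{t+1}]. For example, for (i, j) = (0, 1) we minimise over 2 possible intermediate vertex sequences; the minimum is 5, attained along the walk 0 → 0 → 1.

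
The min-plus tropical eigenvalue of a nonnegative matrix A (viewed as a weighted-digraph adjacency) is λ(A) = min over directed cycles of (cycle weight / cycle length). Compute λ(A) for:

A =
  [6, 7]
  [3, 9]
λ(A) = 5

Enumerate directed cycles and compute their means (weight / length). Sample:
  cycle 0 → 0: weight = 6, length = 1, mean = 6/1 ≈ 6.000
  cycle 1 → 1: weight = 9, length = 1, mean = 9/1 ≈ 9.000
  cycle 0 → 1 → 0: weight = 10, length = 2, mean = 10/2 ≈ 5.000
  cycle 1 → 0 → 1: weight = 10, length = 2, mean = 10/2 ≈ 5.000
Minimum mean = 5.000, attained e.g. along the cycle 0 → 1 → 0 with weight 10 and length 2. So λ(A) = 10/2 = 5.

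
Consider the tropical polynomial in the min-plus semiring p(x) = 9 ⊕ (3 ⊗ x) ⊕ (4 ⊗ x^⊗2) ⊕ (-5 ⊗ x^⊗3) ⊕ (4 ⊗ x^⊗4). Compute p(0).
p(0) = -5

A tropical monomial a ⊗ x^⊗i evaluates to a + i · x. Evaluating each term at x = 0:
  Term 0 contributes 9 + 0 · 0 = 9
  Term 1 contributes 3 + 1 · 0 = 3
  Term 2 contributes 4 + 2 · 0 = 4
  Term 3 contributes -5 + 3 · 0 = -5
  Term 4 contributes 4 + 4 · 0 = 4
p(0) = ⊕ of these = min[9, 3, 4, -5, 4] = -5.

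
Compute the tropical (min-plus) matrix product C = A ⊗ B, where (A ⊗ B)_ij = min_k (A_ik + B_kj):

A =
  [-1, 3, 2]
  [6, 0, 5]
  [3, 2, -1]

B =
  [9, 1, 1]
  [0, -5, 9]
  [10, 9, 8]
A ⊗ B =
  [3, -2, 0]
  [0, -5, 7]
  [2, -3, 4]

Apply the min-plus product entry-by-entry:
  C[0][0] = min over k of (A[0][0] + B[0][0] = -1 + 9 = 8, A[0][1] + B[1][0] = 3 + 0 = 3, A[0][2] + B[2][0] = 2 + 10 = 12) = 3 (attained at k = 1)
  C[0][1] = min over k of (A[0][0] + B[0][1] = -1 + 1 = 0, A[0][1] + B[1][1] = 3 + -5 = -2, A[0][2] + B[2][1] = 2 + 9 = 11) = -2 (attained at k = 1)
  C[0][2] = min over k of (A[0][0] + B[0][2] = -1 + 1 = 0, A[0][1] + B[1][2] = 3 + 9 = 12, A[0][2] + B[2][2] = 2 + 8 = 10) = 0 (attained at k = 0)
  C[1][0] = min over k of (A[1][0] + B[0][0] = 6 + 9 = 15, A[1][1] + B[1][0] = 0 + 0 = 0, A[1][2] + B[2][0] = 5 + 10 = 15) = 0 (attained at k = 1)
  C[1][1] = min over k of (A[1][0] + B[0][1] = 6 + 1 = 7, A[1][1] + B[1][1] = 0 + -5 = -5, A[1][2] + B[2][1] = 5 + 9 = 14) = -5 (attained at k = 1)
  C[1][2] = min over k of (A[1][0] + B[0][2] = 6 + 1 = 7, A[1][1] + B[1][2] = 0 + 9 = 9, A[1][2] + B[2][2] = 5 + 8 = 13) = 7 (attained at k = 0)
  C[2][0] = min over k of (A[2][0] + B[0][0] = 3 + 9 = 12, A[2][1] + B[1][0] = 2 + 0 = 2, A[2][2] + B[2][0] = -1 + 10 = 9) = 2 (attained at k = 1)
  C[2][1] = min over k of (A[2][0] + B[0][1] = 3 + 1 = 4, A[2][1] + B[1][1] = 2 + -5 = -3, A[2][2] + B[2][1] = -1 + 9 = 8) = -3 (attained at k = 1)
  C[2][2] = min over k of (A[2][0] + B[0][2] = 3 + 1 = 4, A[2][1] + B[1][2] = 2 + 9 = 11, A[2][2] + B[2][2] = -1 + 8 = 7) = 4 (attained at k = 0)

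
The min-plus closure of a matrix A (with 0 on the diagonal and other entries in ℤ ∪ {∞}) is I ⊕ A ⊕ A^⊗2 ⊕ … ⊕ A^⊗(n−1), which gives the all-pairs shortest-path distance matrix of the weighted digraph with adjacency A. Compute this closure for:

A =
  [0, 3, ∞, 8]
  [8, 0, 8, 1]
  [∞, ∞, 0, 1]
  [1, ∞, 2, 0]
Closure =
  [0, 3, 6, 4]
  [2, 0, 3, 1]
  [2, 5, 0, 1]
  [1, 4, 2, 0]

This is the Floyd-Warshall all-pairs shortest-path computation. For each intermediate vertex k = 0, 1, …, 3, update dist[i][j] ← min(dist[i][j], dist[i][k] + dist[k][j]). The final matrix gives, for each (i, j), the minimum total weight of any directed path from i to j (possibly empty when i = j).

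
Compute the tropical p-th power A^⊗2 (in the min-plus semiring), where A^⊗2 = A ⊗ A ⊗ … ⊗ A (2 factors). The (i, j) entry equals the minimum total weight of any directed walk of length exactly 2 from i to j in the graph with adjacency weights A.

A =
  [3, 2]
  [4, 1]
A^⊗2 =
  [6, 3]
  [5, 2]

Each entry (A^⊗2)_ij equals the minimum over all length-2 walks i = v_0 → v_1 → … → v_2 = j of Σ_t A[v_t][v_{t+1}]. For example, for (i, j) = (0, 1) we minimise over 2 possible intermediate vertex sequences; the minimum is 3, attained along the walk 0 → 1 → 1.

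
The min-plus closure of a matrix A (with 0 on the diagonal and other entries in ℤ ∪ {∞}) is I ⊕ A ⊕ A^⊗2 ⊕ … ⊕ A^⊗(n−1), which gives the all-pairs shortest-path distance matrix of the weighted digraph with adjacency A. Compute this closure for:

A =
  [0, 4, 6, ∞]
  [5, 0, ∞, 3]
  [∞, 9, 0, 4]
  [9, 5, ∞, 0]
Closure =
  [0, 4, 6, 7]
  [5, 0, 11, 3]
  [13, 9, 0, 4]
  [9, 5, 15, 0]

This is the Floyd-Warshall all-pairs shortest-path computation. For each intermediate vertex k = 0, 1, …, 3, update dist[i][j] ← min(dist[i][j], dist[i][k] + dist[k][j]). The final matrix gives, for each (i, j), the minimum total weight of any directed path from i to j (possibly empty when i = j).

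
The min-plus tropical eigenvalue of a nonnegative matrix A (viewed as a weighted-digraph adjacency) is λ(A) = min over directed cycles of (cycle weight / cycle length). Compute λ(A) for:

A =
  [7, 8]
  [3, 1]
λ(A) = 1

Enumerate directed cycles and compute their means (weight / length). Sample:
  cycle 0 → 0: weight = 7, length = 1, mean = 7/1 ≈ 7.000
  cycle 1 → 1: weight = 1, length = 1, mean = 1/1 ≈ 1.000
  cycle 0 → 1 → 0: weight = 11, length = 2, mean = 11/2 ≈ 5.500
  cycle 1 → 0 → 1: weight = 11, length = 2, mean = 11/2 ≈ 5.500
Minimum mean = 1.000, attained e.g. along the cycle 1 → 1 with weight 1 and length 1. So λ(A) = 1/1 = 1.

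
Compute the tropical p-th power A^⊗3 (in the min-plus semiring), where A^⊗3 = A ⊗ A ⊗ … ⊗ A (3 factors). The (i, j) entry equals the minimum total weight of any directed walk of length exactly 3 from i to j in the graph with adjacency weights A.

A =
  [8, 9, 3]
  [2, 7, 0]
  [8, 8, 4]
A^⊗3 =
  [13, 15, 11]
  [10, 12, 8]
  [14, 16, 12]

Each entry (A^⊗3)_ij equals the minimum over all length-3 walks i = v_0 → v_1 → … → v_3 = j of Σ_t A[v_t][v_{t+1}]. For example, for (i, j) = (0, 2) we minimise over 9 possible intermediate vertex sequences; the minimum is 11, attained along the walk 0 → 2 → 1 → 2.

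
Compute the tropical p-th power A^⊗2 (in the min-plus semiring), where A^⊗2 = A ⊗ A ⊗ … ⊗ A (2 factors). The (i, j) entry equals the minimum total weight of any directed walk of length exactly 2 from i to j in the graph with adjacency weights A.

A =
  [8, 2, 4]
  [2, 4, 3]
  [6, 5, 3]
A^⊗2 =
  [4, 6, 5]
  [6, 4, 6]
  [7, 8, 6]

Each entry (A^⊗2)_ij equals the minimum over all length-2 walks i = v_0 → v_1 → … → v_2 = j of Σ_t A[v_t][v_{t+1}]. For example, for (i, j) = (0, 2) we minimise over 3 possible intermediate vertex sequences; the minimum is 5, attained along the walk 0 → 1 → 2.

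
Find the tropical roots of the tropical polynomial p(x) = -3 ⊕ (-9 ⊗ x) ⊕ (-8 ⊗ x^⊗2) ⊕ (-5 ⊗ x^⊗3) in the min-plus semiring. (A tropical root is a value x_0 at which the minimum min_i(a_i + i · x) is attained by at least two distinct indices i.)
Roots: {-3, -1, 6}

Each tropical root is a break point of the lower envelope of the lines y = a_i + i · x (there are 4 lines, with slopes 0, 1, ..., 3). Only the lines that attain the minimum somewhere contribute to roots; other lines are dominated. Here the surviving (envelope) indices are i = 3, i = 2, i = 1, i = 0.
Intersections between consecutive envelope lines give the roots: for adjacent envelope indices i < j the intersection is x = (a_i − a_j) / (j − i). Reading off the sorted break points: {-3, -1, 6}.
Verification: at each break x_0, at least two indices attain the minimum of min_i(a_i + i · x_0).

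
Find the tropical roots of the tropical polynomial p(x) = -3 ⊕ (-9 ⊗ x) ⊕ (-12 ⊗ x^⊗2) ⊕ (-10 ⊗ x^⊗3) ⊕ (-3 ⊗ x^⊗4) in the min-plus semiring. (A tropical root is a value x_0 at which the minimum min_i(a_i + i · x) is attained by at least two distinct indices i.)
Roots: {-7, -2, 3, 6}

Each tropical root is a break point of the lower envelope of the lines y = a_i + i · x (there are 5 lines, with slopes 0, 1, ..., 4). Only the lines that attain the minimum somewhere contribute to roots; other lines are dominated. Here the surviving (envelope) indices are i = 4, i = 3, i = 2, i = 1, i = 0.
Intersections between consecutive envelope lines give the roots: for adjacent envelope indices i < j the intersection is x = (a_i − a_j) / (j − i). Reading off the sorted break points: {-7, -2, 3, 6}.
Verification: at each break x_0, at least two indices attain the minimum of min_i(a_i + i · x_0).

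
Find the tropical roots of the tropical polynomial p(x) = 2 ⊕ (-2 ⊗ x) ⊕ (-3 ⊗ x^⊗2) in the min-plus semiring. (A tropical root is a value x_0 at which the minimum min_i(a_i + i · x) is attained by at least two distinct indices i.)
Roots: {1, 4}

Each tropical root is a break point of the lower envelope of the lines y = a_i + i · x (there are 3 lines, with slopes 0, 1, ..., 2). Only the lines that attain the minimum somewhere contribute to roots; other lines are dominated. Here the surviving (envelope) indices are i = 2, i = 1, i = 0.
Intersections between consecutive envelope lines give the roots: for adjacent envelope indices i < j the intersection is x = (a_i − a_j) / (j − i). Reading off the sorted break points: {1, 4}.
Verification: at each break x_0, at least two indices attain the minimum of min_i(a_i + i · x_0).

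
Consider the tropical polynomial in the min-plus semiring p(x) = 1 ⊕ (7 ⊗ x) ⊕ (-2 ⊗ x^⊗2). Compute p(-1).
p(-1) = -4

A tropical monomial a ⊗ x^⊗i evaluates to a + i · x. Evaluating each term at x = -1:
  Term 0 contributes 1 + 0 · -1 = 1
  Term 1 contributes 7 + 1 · -1 = 6
  Term 2 contributes -2 + 2 · -1 = -4
p(-1) = ⊕ of these = min[1, 6, -4] = -4.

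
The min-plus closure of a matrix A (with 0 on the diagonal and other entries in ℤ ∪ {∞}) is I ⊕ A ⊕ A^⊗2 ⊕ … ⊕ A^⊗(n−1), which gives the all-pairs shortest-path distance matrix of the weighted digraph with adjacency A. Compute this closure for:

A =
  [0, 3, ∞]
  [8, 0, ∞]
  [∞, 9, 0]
Closure =
  [0, 3, ∞]
  [8, 0, ∞]
  [17, 9, 0]

This is the Floyd-Warshall all-pairs shortest-path computation. For each intermediate vertex k = 0, 1, …, 2, update dist[i][j] ← min(dist[i][j], dist[i][k] + dist[k][j]). The final matrix gives, for each (i, j), the minimum total weight of any directed path from i to j (possibly empty when i = j).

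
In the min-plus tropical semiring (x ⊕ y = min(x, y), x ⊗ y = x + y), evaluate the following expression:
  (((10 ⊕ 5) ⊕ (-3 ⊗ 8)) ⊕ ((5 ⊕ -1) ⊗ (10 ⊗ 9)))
(((10 ⊕ 5) ⊕ (-3 ⊗ 8)) ⊕ ((5 ⊕ -1) ⊗ (10 ⊗ 9))) = 5

Expand innermost to outermost. Recall ⊕ takes the minimum of its arguments and ⊗ takes their sum. Working out the expression (((10 ⊕ 5) ⊕ (-3 ⊗ 8)) ⊕ ((5 ⊕ -1) ⊗ (10 ⊗ 9))) gives 5.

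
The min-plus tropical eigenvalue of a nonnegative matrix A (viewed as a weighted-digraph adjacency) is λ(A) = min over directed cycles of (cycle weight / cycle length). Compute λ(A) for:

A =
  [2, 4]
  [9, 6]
λ(A) = 2

Enumerate directed cycles and compute their means (weight / length). Sample:
  cycle 0 → 0: weight = 2, length = 1, mean = 2/1 ≈ 2.000
  cycle 1 → 1: weight = 6, length = 1, mean = 6/1 ≈ 6.000
  cycle 0 → 1 → 0: weight = 13, length = 2, mean = 13/2 ≈ 6.500
  cycle 1 → 0 → 1: weight = 13, length = 2, mean = 13/2 ≈ 6.500
Minimum mean = 2.000, attained e.g. along the cycle 0 → 0 with weight 2 and length 1. So λ(A) = 2/1 = 2.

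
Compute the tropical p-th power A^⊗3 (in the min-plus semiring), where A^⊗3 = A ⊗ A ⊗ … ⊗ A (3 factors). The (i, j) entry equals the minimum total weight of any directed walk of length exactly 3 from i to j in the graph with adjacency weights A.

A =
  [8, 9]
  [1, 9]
A^⊗3 =
  [18, 19]
  [11, 18]

Each entry (A^⊗3)_ij equals the minimum over all length-3 walks i = v_0 → v_1 → … → v_3 = j of Σ_t A[v_t][v_{t+1}]. For example, for (i, j) = (0, 1) we minimise over 4 possible intermediate vertex sequences; the minimum is 19, attained along the walk 0 → 1 → 0 → 1.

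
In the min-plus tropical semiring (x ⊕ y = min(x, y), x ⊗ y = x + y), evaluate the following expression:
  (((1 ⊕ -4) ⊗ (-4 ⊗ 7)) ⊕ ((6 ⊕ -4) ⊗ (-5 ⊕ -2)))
(((1 ⊕ -4) ⊗ (-4 ⊗ 7)) ⊕ ((6 ⊕ -4) ⊗ (-5 ⊕ -2))) = -9

Expand innermost to outermost. Recall ⊕ takes the minimum of its arguments and ⊗ takes their sum. Working out the expression (((1 ⊕ -4) ⊗ (-4 ⊗ 7)) ⊕ ((6 ⊕ -4) ⊗ (-5 ⊕ -2))) gives -9.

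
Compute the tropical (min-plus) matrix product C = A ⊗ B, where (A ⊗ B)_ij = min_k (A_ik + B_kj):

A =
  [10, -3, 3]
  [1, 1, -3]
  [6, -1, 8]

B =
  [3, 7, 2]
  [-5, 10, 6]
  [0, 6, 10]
A ⊗ B =
  [-8, 7, 3]
  [-4, 3, 3]
  [-6, 9, 5]

Apply the min-plus product entry-by-entry:
  C[0][0] = min over k of (A[0][0] + B[0][0] = 10 + 3 = 13, A[0][1] + B[1][0] = -3 + -5 = -8, A[0][2] + B[2][0] = 3 + 0 = 3) = -8 (attained at k = 1)
  C[0][1] = min over k of (A[0][0] + B[0][1] = 10 + 7 = 17, A[0][1] + B[1][1] = -3 + 10 = 7, A[0][2] + B[2][1] = 3 + 6 = 9) = 7 (attained at k = 1)
  C[0][2] = min over k of (A[0][0] + B[0][2] = 10 + 2 = 12, A[0][1] + B[1][2] = -3 + 6 = 3, A[0][2] + B[2][2] = 3 + 10 = 13) = 3 (attained at k = 1)
  C[1][0] = min over k of (A[1][0] + B[0][0] = 1 + 3 = 4, A[1][1] + B[1][0] = 1 + -5 = -4, A[1][2] + B[2][0] = -3 + 0 = -3) = -4 (attained at k = 1)
  C[1][1] = min over k of (A[1][0] + B[0][1] = 1 + 7 = 8, A[1][1] + B[1][1] = 1 + 10 = 11, A[1][2] + B[2][1] = -3 + 6 = 3) = 3 (attained at k = 2)
  C[1][2] = min over k of (A[1][0] + B[0][2] = 1 + 2 = 3, A[1][1] + B[1][2] = 1 + 6 = 7, A[1][2] + B[2][2] = -3 + 10 = 7) = 3 (attained at k = 0)
  C[2][0] = min over k of (A[2][0] + B[0][0] = 6 + 3 = 9, A[2][1] + B[1][0] = -1 + -5 = -6, A[2][2] + B[2][0] = 8 + 0 = 8) = -6 (attained at k = 1)
  C[2][1] = min over k of (A[2][0] + B[0][1] = 6 + 7 = 13, A[2][1] + B[1][1] = -1 + 10 = 9, A[2][2] + B[2][1] = 8 + 6 = 14) = 9 (attained at k = 1)
  C[2][2] = min over k of (A[2][0] + B[0][2] = 6 + 2 = 8, A[2][1] + B[1][2] = -1 + 6 = 5, A[2][2] + B[2][2] = 8 + 10 = 18) = 5 (attained at k = 1)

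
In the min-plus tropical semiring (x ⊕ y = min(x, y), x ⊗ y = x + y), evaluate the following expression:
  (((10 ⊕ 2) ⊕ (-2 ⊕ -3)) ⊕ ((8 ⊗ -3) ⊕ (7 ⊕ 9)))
(((10 ⊕ 2) ⊕ (-2 ⊕ -3)) ⊕ ((8 ⊗ -3) ⊕ (7 ⊕ 9))) = -3

Expand innermost to outermost. Recall ⊕ takes the minimum of its arguments and ⊗ takes their sum. Working out the expression (((10 ⊕ 2) ⊕ (-2 ⊕ -3)) ⊕ ((8 ⊗ -3) ⊕ (7 ⊕ 9))) gives -3.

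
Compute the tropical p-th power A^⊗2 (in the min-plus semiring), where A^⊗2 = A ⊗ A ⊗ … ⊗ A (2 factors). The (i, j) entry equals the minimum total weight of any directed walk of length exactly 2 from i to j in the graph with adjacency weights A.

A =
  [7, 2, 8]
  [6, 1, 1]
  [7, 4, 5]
A^⊗2 =
  [8, 3, 3]
  [7, 2, 2]
  [10, 5, 5]

Each entry (A^⊗2)_ij equals the minimum over all length-2 walks i = v_0 → v_1 → … → v_2 = j of Σ_t A[v_t][v_{t+1}]. For example, for (i, j) = (0, 2) we minimise over 3 possible intermediate vertex sequences; the minimum is 3, attained along the walk 0 → 1 → 2.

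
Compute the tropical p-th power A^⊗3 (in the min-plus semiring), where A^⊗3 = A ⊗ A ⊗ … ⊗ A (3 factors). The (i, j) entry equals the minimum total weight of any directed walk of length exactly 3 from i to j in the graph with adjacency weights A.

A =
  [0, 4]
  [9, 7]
A^⊗3 =
  [0, 4]
  [9, 13]

Each entry (A^⊗3)_ij equals the minimum over all length-3 walks i = v_0 → v_1 → … → v_3 = j of Σ_t A[v_t][v_{t+1}]. For example, for (i, j) = (0, 1) we minimise over 4 possible intermediate vertex sequences; the minimum is 4, attained along the walk 0 → 0 → 0 → 1.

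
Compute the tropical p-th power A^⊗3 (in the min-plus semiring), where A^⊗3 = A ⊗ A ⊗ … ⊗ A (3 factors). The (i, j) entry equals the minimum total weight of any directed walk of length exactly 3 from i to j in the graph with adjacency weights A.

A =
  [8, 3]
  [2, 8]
A^⊗3 =
  [13, 8]
  [7, 13]

Each entry (A^⊗3)_ij equals the minimum over all length-3 walks i = v_0 → v_1 → … → v_3 = j of Σ_t A[v_t][v_{t+1}]. For example, for (i, j) = (0, 1) we minimise over 4 possible intermediate vertex sequences; the minimum is 8, attained along the walk 0 → 1 → 0 → 1.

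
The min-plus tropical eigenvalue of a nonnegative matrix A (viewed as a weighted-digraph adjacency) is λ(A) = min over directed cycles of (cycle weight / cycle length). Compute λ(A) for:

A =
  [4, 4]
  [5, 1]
λ(A) = 1

Enumerate directed cycles and compute their means (weight / length). Sample:
  cycle 0 → 0: weight = 4, length = 1, mean = 4/1 ≈ 4.000
  cycle 1 → 1: weight = 1, length = 1, mean = 1/1 ≈ 1.000
  cycle 0 → 1 → 0: weight = 9, length = 2, mean = 9/2 ≈ 4.500
  cycle 1 → 0 → 1: weight = 9, length = 2, mean = 9/2 ≈ 4.500
Minimum mean = 1.000, attained e.g. along the cycle 1 → 1 with weight 1 and length 1. So λ(A) = 1/1 = 1.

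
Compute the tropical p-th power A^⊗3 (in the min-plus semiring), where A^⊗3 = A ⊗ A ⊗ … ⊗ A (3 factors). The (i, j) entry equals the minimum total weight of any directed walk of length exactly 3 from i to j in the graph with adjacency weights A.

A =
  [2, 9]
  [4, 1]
A^⊗3 =
  [6, 11]
  [6, 3]

Each entry (A^⊗3)_ij equals the minimum over all length-3 walks i = v_0 → v_1 → … → v_3 = j of Σ_t A[v_t][v_{t+1}]. For example, for (i, j) = (0, 1) we minimise over 4 possible intermediate vertex sequences; the minimum is 11, attained along the walk 0 → 1 → 1 → 1.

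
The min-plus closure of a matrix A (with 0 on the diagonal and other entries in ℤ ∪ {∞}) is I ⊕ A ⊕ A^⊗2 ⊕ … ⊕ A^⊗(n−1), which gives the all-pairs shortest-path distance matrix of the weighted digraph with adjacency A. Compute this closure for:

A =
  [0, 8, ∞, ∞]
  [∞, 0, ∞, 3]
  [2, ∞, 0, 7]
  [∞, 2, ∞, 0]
Closure =
  [0, 8, ∞, 11]
  [∞, 0, ∞, 3]
  [2, 9, 0, 7]
  [∞, 2, ∞, 0]

This is the Floyd-Warshall all-pairs shortest-path computation. For each intermediate vertex k = 0, 1, …, 3, update dist[i][j] ← min(dist[i][j], dist[i][k] + dist[k][j]). The final matrix gives, for each (i, j), the minimum total weight of any directed path from i to j (possibly empty when i = j).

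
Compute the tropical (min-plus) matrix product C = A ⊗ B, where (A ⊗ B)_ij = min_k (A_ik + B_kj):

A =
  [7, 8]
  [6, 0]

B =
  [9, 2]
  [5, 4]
A ⊗ B =
  [13, 9]
  [5, 4]

Apply the min-plus product entry-by-entry:
  C[0][0] = min over k of (A[0][0] + B[0][0] = 7 + 9 = 16, A[0][1] + B[1][0] = 8 + 5 = 13) = 13 (attained at k = 1)
  C[0][1] = min over k of (A[0][0] + B[0][1] = 7 + 2 = 9, A[0][1] + B[1][1] = 8 + 4 = 12) = 9 (attained at k = 0)
  C[1][0] = min over k of (A[1][0] + B[0][0] = 6 + 9 = 15, A[1][1] + B[1][0] = 0 + 5 = 5) = 5 (attained at k = 1)
  C[1][1] = min over k of (A[1][0] + B[0][1] = 6 + 2 = 8, A[1][1] + B[1][1] = 0 + 4 = 4) = 4 (attained at k = 1)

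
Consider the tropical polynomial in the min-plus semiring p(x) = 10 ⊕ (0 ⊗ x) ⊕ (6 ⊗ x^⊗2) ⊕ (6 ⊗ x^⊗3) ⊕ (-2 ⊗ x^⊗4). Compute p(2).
p(2) = 2

A tropical monomial a ⊗ x^⊗i evaluates to a + i · x. Evaluating each term at x = 2:
  Term 0 contributes 10 + 0 · 2 = 10
  Term 1 contributes 0 + 1 · 2 = 2
  Term 2 contributes 6 + 2 · 2 = 10
  Term 3 contributes 6 + 3 · 2 = 12
  Term 4 contributes -2 + 4 · 2 = 6
p(2) = ⊕ of these = min[10, 2, 10, 12, 6] = 2.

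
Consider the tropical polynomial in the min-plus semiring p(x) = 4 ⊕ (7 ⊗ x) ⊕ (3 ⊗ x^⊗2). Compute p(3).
p(3) = 4

A tropical monomial a ⊗ x^⊗i evaluates to a + i · x. Evaluating each term at x = 3:
  Term 0 contributes 4 + 0 · 3 = 4
  Term 1 contributes 7 + 1 · 3 = 10
  Term 2 contributes 3 + 2 · 3 = 9
p(3) = ⊕ of these = min[4, 10, 9] = 4.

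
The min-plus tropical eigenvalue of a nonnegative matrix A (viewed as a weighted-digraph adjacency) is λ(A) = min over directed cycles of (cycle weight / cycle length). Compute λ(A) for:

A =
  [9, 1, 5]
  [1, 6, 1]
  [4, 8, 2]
λ(A) = 1

Enumerate directed cycles and compute their means (weight / length). Sample:
  cycle 0 → 0: weight = 9, length = 1, mean = 9/1 ≈ 9.000
  cycle 1 → 1: weight = 6, length = 1, mean = 6/1 ≈ 6.000
  cycle 2 → 2: weight = 2, length = 1, mean = 2/1 ≈ 2.000
  cycle 0 → 1 → 0: weight = 2, length = 2, mean = 2/2 ≈ 1.000
  cycle 0 → 2 → 0: weight = 9, length = 2, mean = 9/2 ≈ 4.500
  cycle 1 → 0 → 1: weight = 2, length = 2, mean = 2/2 ≈ 1.000
Minimum mean = 1.000, attained e.g. along the cycle 0 → 1 → 0 with weight 2 and length 2. So λ(A) = 2/2 = 1.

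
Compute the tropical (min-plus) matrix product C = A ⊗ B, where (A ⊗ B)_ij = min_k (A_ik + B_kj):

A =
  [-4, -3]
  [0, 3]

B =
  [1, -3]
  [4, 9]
A ⊗ B =
  [-3, -7]
  [1, -3]

Apply the min-plus product entry-by-entry:
  C[0][0] = min over k of (A[0][0] + B[0][0] = -4 + 1 = -3, A[0][1] + B[1][0] = -3 + 4 = 1) = -3 (attained at k = 0)
  C[0][1] = min over k of (A[0][0] + B[0][1] = -4 + -3 = -7, A[0][1] + B[1][1] = -3 + 9 = 6) = -7 (attained at k = 0)
  C[1][0] = min over k of (A[1][0] + B[0][0] = 0 + 1 = 1, A[1][1] + B[1][0] = 3 + 4 = 7) = 1 (attained at k = 0)
  C[1][1] = min over k of (A[1][0] + B[0][1] = 0 + -3 = -3, A[1][1] + B[1][1] = 3 + 9 = 12) = -3 (attained at k = 0)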